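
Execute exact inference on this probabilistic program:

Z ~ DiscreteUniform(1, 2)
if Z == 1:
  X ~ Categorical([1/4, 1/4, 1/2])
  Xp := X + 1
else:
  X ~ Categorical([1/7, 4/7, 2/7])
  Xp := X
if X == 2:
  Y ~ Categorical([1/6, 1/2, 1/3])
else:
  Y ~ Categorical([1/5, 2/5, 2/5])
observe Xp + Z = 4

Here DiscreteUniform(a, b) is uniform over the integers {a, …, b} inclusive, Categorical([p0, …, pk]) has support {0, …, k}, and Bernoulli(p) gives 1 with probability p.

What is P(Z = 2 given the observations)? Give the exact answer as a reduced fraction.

Enumerate traces; 6 have nonzero weight after conditioning:
  (Z=1, X=2, Y=0) weight 1/24
  (Z=1, X=2, Y=1) weight 1/8
  (Z=1, X=2, Y=2) weight 1/12
  (Z=2, X=2, Y=0) weight 1/42
  (Z=2, X=2, Y=1) weight 1/14
  (Z=2, X=2, Y=2) weight 1/21
Group by Z:
  weight(Z=1) = 1/4
  weight(Z=2) = 1/7
Total weight = 1/4 + 1/7 = 11/28
P(Z=1 | obs) = 1/4 / 11/28 = 7/11
P(Z=2 | obs) = 1/7 / 11/28 = 4/11

P(Z = 2 | obs) = 4/11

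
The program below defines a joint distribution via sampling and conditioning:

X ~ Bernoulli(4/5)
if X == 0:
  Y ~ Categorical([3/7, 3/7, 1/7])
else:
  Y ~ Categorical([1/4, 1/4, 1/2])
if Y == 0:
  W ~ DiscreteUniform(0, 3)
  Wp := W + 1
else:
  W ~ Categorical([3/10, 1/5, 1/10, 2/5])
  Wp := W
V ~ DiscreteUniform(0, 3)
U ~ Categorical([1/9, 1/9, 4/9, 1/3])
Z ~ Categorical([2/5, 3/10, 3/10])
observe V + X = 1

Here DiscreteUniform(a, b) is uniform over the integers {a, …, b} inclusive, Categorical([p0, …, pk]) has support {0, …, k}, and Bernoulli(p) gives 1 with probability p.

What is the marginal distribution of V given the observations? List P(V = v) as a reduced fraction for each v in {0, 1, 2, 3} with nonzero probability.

Enumerate traces; 288 have nonzero weight after conditioning:
  (X=0, Y=0, W=0, V=1, U=0, Z=0) weight 1/4200
  (X=0, Y=0, W=0, V=1, U=0, Z=1) weight 1/5600
  (X=0, Y=0, W=0, V=1, U=0, Z=2) weight 1/5600
  (X=0, Y=0, W=0, V=1, U=1, Z=0) weight 1/4200
  (X=0, Y=0, W=0, V=1, U=1, Z=1) weight 1/5600
  (X=0, Y=0, W=0, V=1, U=1, Z=2) weight 1/5600
  (X=0, Y=0, W=0, V=1, U=2, Z=0) weight 1/1050
  (X=0, Y=0, W=0, V=1, U=2, Z=1) weight 1/1400
  (X=1, Y=0, W=0, V=0, U=0, Z=0) weight 1/1800
  … 279 more
Group by V:
  weight(V=0) = 1/5
  weight(V=1) = 1/20
Total weight = 1/5 + 1/20 = 1/4
P(V=0 | obs) = 1/5 / 1/4 = 4/5
P(V=1 | obs) = 1/20 / 1/4 = 1/5

P(V=0) = 4/5, P(V=1) = 1/5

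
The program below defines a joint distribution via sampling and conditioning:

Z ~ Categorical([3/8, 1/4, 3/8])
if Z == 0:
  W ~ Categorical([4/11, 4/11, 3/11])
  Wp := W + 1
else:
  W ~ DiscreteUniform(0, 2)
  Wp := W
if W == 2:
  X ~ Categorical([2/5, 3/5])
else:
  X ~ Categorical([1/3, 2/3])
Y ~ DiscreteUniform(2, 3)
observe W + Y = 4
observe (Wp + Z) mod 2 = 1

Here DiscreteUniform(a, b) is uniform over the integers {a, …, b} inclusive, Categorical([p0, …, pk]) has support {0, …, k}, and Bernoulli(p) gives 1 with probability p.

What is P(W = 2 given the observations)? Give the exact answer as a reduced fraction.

P(W = 2 | obs) = 49/82

Enumerate traces; 6 have nonzero weight after conditioning:
  (Z=0, W=2, X=0, Y=2) weight 9/440
  (Z=0, W=2, X=1, Y=2) weight 27/880
  (Z=1, W=2, X=0, Y=2) weight 1/60
  (Z=1, W=2, X=1, Y=2) weight 1/40
  (Z=2, W=1, X=0, Y=3) weight 1/48
  (Z=2, W=1, X=1, Y=3) weight 1/24
Group by W:
  weight(W=1) = 1/16
  weight(W=2) = 49/528
Total weight = 1/16 + 49/528 = 41/264
P(W=1 | obs) = 1/16 / 41/264 = 33/82
P(W=2 | obs) = 49/528 / 41/264 = 49/82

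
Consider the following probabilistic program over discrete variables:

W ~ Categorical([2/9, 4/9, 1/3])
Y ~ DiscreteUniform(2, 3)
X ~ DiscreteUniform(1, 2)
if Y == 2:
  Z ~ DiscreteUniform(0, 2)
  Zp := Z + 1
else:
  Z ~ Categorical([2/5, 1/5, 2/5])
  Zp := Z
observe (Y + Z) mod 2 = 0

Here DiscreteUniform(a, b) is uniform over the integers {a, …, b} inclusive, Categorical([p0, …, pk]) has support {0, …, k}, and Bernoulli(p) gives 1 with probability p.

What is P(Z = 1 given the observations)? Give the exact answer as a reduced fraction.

P(Z = 1 | obs) = 3/13

Enumerate traces; 18 have nonzero weight after conditioning:
  (W=0, Y=2, X=1, Z=0) weight 1/54
  (W=0, Y=2, X=1, Z=2) weight 1/54
  (W=0, Y=2, X=2, Z=0) weight 1/54
  (W=0, Y=2, X=2, Z=2) weight 1/54
  (W=0, Y=3, X=1, Z=1) weight 1/90
  (W=0, Y=3, X=2, Z=1) weight 1/90
  (W=1, Y=2, X=1, Z=0) weight 1/27
  (W=1, Y=2, X=1, Z=2) weight 1/27
  … 10 more
Group by Z:
  weight(Z=0) = 1/6
  weight(Z=1) = 1/10
  weight(Z=2) = 1/6
Total weight = 1/6 + 1/10 + 1/6 = 13/30
P(Z=0 | obs) = 1/6 / 13/30 = 5/13
P(Z=1 | obs) = 1/10 / 13/30 = 3/13
P(Z=2 | obs) = 1/6 / 13/30 = 5/13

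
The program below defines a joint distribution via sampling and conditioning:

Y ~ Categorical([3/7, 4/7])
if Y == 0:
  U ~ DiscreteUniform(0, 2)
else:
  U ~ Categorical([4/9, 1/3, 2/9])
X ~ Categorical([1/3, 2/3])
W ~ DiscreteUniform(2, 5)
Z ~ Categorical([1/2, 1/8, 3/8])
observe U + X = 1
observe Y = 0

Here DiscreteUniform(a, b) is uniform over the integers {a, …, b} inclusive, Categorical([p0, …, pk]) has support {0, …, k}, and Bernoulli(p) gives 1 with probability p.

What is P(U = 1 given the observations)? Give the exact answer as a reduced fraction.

P(U = 1 | obs) = 1/3

Enumerate traces; 24 have nonzero weight after conditioning:
  (Y=0, U=0, X=1, W=2, Z=0) weight 1/84
  (Y=0, U=0, X=1, W=2, Z=1) weight 1/336
  (Y=0, U=0, X=1, W=2, Z=2) weight 1/112
  (Y=0, U=0, X=1, W=3, Z=0) weight 1/84
  (Y=0, U=0, X=1, W=3, Z=1) weight 1/336
  (Y=0, U=0, X=1, W=3, Z=2) weight 1/112
  (Y=0, U=0, X=1, W=4, Z=0) weight 1/84
  (Y=0, U=0, X=1, W=4, Z=1) weight 1/336
  (Y=0, U=1, X=0, W=2, Z=0) weight 1/168
  … 15 more
Group by U:
  weight(U=0) = 2/21
  weight(U=1) = 1/21
Total weight = 2/21 + 1/21 = 1/7
P(U=0 | obs) = 2/21 / 1/7 = 2/3
P(U=1 | obs) = 1/21 / 1/7 = 1/3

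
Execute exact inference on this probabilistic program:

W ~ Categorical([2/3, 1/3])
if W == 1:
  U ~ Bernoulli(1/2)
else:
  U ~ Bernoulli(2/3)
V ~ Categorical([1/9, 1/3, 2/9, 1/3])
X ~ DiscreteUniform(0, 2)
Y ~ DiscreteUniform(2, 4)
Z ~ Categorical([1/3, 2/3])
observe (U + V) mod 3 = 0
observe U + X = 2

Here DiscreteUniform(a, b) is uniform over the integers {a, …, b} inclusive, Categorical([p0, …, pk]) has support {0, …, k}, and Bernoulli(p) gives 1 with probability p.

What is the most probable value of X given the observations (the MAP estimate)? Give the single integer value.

argmax_v P(X = v | obs) = 2

Enumerate traces; 36 have nonzero weight after conditioning:
  (W=0, U=0, V=0, X=2, Y=2, Z=0) weight 2/2187
  (W=0, U=0, V=0, X=2, Y=2, Z=1) weight 4/2187
  (W=0, U=0, V=0, X=2, Y=3, Z=0) weight 2/2187
  (W=0, U=0, V=0, X=2, Y=3, Z=1) weight 4/2187
  (W=0, U=0, V=0, X=2, Y=4, Z=0) weight 2/2187
  (W=0, U=0, V=0, X=2, Y=4, Z=1) weight 4/2187
  (W=0, U=0, V=3, X=2, Y=2, Z=0) weight 2/729
  (W=0, U=0, V=3, X=2, Y=2, Z=1) weight 4/729
  (W=0, U=1, V=2, X=1, Y=2, Z=0) weight 8/2187
  … 27 more
Group by X:
  weight(X=1) = 11/243
  weight(X=2) = 14/243
Total weight = 11/243 + 14/243 = 25/243
P(X=1 | obs) = 11/243 / 25/243 = 11/25
P(X=2 | obs) = 14/243 / 25/243 = 14/25
argmax = 2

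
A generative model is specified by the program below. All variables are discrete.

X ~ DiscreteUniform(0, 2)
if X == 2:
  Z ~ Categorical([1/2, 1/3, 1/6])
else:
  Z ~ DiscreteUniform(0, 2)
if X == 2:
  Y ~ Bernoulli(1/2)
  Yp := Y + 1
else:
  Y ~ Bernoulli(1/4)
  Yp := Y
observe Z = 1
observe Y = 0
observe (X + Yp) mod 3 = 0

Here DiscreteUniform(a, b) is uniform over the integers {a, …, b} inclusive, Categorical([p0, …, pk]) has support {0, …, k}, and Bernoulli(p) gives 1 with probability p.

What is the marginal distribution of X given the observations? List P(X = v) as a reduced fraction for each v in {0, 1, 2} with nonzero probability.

Enumerate traces; 2 have nonzero weight after conditioning:
  (X=0, Z=1, Y=0) weight 1/12
  (X=2, Z=1, Y=0) weight 1/18
Group by X:
  weight(X=0) = 1/12
  weight(X=2) = 1/18
Total weight = 1/12 + 1/18 = 5/36
P(X=0 | obs) = 1/12 / 5/36 = 3/5
P(X=2 | obs) = 1/18 / 5/36 = 2/5

P(X=0) = 3/5, P(X=2) = 2/5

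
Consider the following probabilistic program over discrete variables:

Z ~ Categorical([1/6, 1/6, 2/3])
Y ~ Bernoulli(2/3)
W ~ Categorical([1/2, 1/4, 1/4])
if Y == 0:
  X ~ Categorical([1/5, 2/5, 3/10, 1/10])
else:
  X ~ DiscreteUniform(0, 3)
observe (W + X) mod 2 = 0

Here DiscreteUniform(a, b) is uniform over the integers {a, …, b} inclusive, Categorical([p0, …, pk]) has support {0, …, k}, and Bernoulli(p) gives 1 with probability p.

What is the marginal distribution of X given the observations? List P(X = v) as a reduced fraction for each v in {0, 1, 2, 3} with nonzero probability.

Enumerate traces; 36 have nonzero weight after conditioning:
  (Z=0, Y=0, W=0, X=0) weight 1/180
  (Z=0, Y=0, W=0, X=2) weight 1/120
  (Z=0, Y=0, W=1, X=1) weight 1/180
  (Z=0, Y=0, W=1, X=3) weight 1/720
  (Z=0, Y=0, W=2, X=0) weight 1/360
  (Z=0, Y=0, W=2, X=2) weight 1/240
  (Z=0, Y=1, W=0, X=0) weight 1/72
  (Z=0, Y=1, W=0, X=2) weight 1/72
  … 28 more
Group by X:
  weight(X=0) = 7/40
  weight(X=1) = 3/40
  weight(X=2) = 1/5
  weight(X=3) = 1/20
Total weight = 7/40 + 3/40 + 1/5 + 1/20 = 1/2
P(X=0 | obs) = 7/40 / 1/2 = 7/20
P(X=1 | obs) = 3/40 / 1/2 = 3/20
P(X=2 | obs) = 1/5 / 1/2 = 2/5
P(X=3 | obs) = 1/20 / 1/2 = 1/10

P(X=0) = 7/20, P(X=1) = 3/20, P(X=2) = 2/5, P(X=3) = 1/10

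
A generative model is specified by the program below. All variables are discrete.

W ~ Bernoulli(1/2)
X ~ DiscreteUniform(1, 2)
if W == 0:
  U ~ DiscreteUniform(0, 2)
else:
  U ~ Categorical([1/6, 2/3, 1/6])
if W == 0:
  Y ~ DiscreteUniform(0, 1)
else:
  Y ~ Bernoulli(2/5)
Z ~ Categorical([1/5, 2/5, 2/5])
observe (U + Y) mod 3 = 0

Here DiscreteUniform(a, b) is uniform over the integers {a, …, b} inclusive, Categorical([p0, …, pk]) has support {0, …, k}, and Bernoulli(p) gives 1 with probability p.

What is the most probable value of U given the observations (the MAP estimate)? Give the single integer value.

argmax_v P(U = v | obs) = 0

Enumerate traces; 24 have nonzero weight after conditioning:
  (W=0, X=1, U=0, Y=0, Z=0) weight 1/120
  (W=0, X=1, U=0, Y=0, Z=1) weight 1/60
  (W=0, X=1, U=0, Y=0, Z=2) weight 1/60
  (W=0, X=1, U=2, Y=1, Z=0) weight 1/120
  (W=0, X=1, U=2, Y=1, Z=1) weight 1/60
  (W=0, X=1, U=2, Y=1, Z=2) weight 1/60
  (W=0, X=2, U=0, Y=0, Z=0) weight 1/120
  (W=0, X=2, U=0, Y=0, Z=1) weight 1/60
  … 16 more
Group by U:
  weight(U=0) = 2/15
  weight(U=2) = 7/60
Total weight = 2/15 + 7/60 = 1/4
P(U=0 | obs) = 2/15 / 1/4 = 8/15
P(U=2 | obs) = 7/60 / 1/4 = 7/15
argmax = 0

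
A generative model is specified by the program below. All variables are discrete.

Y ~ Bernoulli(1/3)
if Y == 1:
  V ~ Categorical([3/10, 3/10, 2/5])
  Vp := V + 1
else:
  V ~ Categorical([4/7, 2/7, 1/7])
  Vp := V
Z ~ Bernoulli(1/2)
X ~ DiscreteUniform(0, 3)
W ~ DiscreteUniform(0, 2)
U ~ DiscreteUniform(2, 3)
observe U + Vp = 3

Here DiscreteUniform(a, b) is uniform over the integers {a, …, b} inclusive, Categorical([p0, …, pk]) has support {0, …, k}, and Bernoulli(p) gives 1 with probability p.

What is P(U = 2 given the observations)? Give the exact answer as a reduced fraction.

P(U = 2 | obs) = 61/141

Enumerate traces; 72 have nonzero weight after conditioning:
  (Y=0, V=0, Z=0, X=0, W=0, U=3) weight 1/126
  (Y=0, V=0, Z=0, X=0, W=1, U=3) weight 1/126
  (Y=0, V=0, Z=0, X=0, W=2, U=3) weight 1/126
  (Y=0, V=0, Z=0, X=1, W=0, U=3) weight 1/126
  (Y=0, V=0, Z=0, X=1, W=1, U=3) weight 1/126
  (Y=0, V=0, Z=0, X=1, W=2, U=3) weight 1/126
  (Y=0, V=0, Z=0, X=2, W=0, U=3) weight 1/126
  (Y=0, V=0, Z=0, X=2, W=1, U=3) weight 1/126
  (Y=0, V=1, Z=0, X=0, W=0, U=2) weight 1/252
  … 63 more
Group by U:
  weight(U=2) = 61/420
  weight(U=3) = 4/21
Total weight = 61/420 + 4/21 = 47/140
P(U=2 | obs) = 61/420 / 47/140 = 61/141
P(U=3 | obs) = 4/21 / 47/140 = 80/141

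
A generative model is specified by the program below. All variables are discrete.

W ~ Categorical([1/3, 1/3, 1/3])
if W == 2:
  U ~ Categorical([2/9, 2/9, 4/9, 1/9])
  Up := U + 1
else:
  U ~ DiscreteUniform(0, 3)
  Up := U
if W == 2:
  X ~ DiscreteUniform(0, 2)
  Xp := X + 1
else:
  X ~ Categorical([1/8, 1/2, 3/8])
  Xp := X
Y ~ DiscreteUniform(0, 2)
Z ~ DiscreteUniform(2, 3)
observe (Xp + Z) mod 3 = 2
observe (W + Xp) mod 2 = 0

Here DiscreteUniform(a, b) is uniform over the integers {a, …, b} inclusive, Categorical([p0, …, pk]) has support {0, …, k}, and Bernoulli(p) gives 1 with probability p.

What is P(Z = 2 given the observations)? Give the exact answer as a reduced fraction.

Enumerate traces; 36 have nonzero weight after conditioning:
  (W=0, U=0, X=0, Y=0, Z=2) weight 1/576
  (W=0, U=0, X=0, Y=1, Z=2) weight 1/576
  (W=0, U=0, X=0, Y=2, Z=2) weight 1/576
  (W=0, U=0, X=2, Y=0, Z=3) weight 1/192
  (W=0, U=0, X=2, Y=1, Z=3) weight 1/192
  (W=0, U=0, X=2, Y=2, Z=3) weight 1/192
  (W=0, U=1, X=0, Y=0, Z=2) weight 1/576
  (W=0, U=1, X=0, Y=1, Z=2) weight 1/576
  … 28 more
Group by Z:
  weight(Z=2) = 1/48
  weight(Z=3) = 17/144
Total weight = 1/48 + 17/144 = 5/36
P(Z=2 | obs) = 1/48 / 5/36 = 3/20
P(Z=3 | obs) = 17/144 / 5/36 = 17/20

P(Z = 2 | obs) = 3/20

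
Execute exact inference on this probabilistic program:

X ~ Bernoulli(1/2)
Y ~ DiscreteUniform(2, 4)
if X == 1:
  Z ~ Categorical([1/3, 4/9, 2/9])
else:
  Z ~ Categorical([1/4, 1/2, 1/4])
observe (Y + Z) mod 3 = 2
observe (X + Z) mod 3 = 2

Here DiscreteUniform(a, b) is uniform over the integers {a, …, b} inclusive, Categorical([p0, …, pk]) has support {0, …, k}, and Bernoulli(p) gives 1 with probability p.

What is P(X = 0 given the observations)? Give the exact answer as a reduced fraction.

P(X = 0 | obs) = 9/25

Enumerate traces; 2 have nonzero weight after conditioning:
  (X=0, Y=3, Z=2) weight 1/24
  (X=1, Y=4, Z=1) weight 2/27
Group by X:
  weight(X=0) = 1/24
  weight(X=1) = 2/27
Total weight = 1/24 + 2/27 = 25/216
P(X=0 | obs) = 1/24 / 25/216 = 9/25
P(X=1 | obs) = 2/27 / 25/216 = 16/25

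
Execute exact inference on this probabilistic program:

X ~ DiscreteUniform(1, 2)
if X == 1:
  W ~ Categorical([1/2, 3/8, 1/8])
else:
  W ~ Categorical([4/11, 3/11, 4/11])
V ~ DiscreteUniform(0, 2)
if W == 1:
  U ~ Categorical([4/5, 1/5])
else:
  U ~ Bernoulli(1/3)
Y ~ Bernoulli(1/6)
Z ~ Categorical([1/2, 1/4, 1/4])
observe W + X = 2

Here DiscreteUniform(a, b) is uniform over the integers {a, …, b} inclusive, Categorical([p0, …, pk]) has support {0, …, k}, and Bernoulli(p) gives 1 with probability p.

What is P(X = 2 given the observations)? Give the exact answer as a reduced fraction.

Enumerate traces; 72 have nonzero weight after conditioning:
  (X=1, W=1, V=0, U=0, Y=0, Z=0) weight 1/48
  (X=1, W=1, V=0, U=0, Y=0, Z=1) weight 1/96
  (X=1, W=1, V=0, U=0, Y=0, Z=2) weight 1/96
  (X=1, W=1, V=0, U=0, Y=1, Z=0) weight 1/240
  (X=1, W=1, V=0, U=0, Y=1, Z=1) weight 1/480
  (X=1, W=1, V=0, U=0, Y=1, Z=2) weight 1/480
  (X=1, W=1, V=0, U=1, Y=0, Z=0) weight 1/192
  (X=1, W=1, V=0, U=1, Y=0, Z=1) weight 1/384
  (X=2, W=0, V=0, U=0, Y=0, Z=0) weight 5/297
  … 63 more
Group by X:
  weight(X=1) = 3/16
  weight(X=2) = 2/11
Total weight = 3/16 + 2/11 = 65/176
P(X=1 | obs) = 3/16 / 65/176 = 33/65
P(X=2 | obs) = 2/11 / 65/176 = 32/65

P(X = 2 | obs) = 32/65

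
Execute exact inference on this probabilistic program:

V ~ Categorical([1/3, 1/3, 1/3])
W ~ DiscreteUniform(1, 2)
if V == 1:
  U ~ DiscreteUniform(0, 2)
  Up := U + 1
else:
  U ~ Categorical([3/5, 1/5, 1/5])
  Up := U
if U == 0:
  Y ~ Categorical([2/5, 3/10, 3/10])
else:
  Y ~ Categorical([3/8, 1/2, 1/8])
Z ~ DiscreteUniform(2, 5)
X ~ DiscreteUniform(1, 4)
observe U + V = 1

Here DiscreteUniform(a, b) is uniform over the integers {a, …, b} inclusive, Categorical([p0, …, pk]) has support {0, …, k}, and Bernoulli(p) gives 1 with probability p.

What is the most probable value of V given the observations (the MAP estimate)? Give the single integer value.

Enumerate traces; 192 have nonzero weight after conditioning:
  (V=0, W=1, U=1, Y=0, Z=2, X=1) weight 1/1280
  (V=0, W=1, U=1, Y=0, Z=2, X=2) weight 1/1280
  (V=0, W=1, U=1, Y=0, Z=2, X=3) weight 1/1280
  (V=0, W=1, U=1, Y=0, Z=2, X=4) weight 1/1280
  (V=0, W=1, U=1, Y=0, Z=3, X=1) weight 1/1280
  (V=0, W=1, U=1, Y=0, Z=3, X=2) weight 1/1280
  (V=0, W=1, U=1, Y=0, Z=3, X=3) weight 1/1280
  (V=0, W=1, U=1, Y=0, Z=3, X=4) weight 1/1280
  (V=1, W=1, U=0, Y=0, Z=2, X=1) weight 1/720
  … 183 more
Group by V:
  weight(V=0) = 1/15
  weight(V=1) = 1/9
Total weight = 1/15 + 1/9 = 8/45
P(V=0 | obs) = 1/15 / 8/45 = 3/8
P(V=1 | obs) = 1/9 / 8/45 = 5/8
argmax = 1

argmax_v P(V = v | obs) = 1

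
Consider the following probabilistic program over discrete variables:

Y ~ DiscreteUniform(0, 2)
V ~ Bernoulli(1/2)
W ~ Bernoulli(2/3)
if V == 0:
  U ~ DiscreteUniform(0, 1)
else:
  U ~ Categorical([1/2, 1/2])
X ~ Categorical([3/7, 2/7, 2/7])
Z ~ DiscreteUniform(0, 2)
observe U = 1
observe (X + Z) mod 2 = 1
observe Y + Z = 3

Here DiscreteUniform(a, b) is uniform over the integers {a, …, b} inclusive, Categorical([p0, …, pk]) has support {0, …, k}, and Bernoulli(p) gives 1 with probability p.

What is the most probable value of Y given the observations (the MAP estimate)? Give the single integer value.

Enumerate traces; 12 have nonzero weight after conditioning:
  (Y=1, V=0, W=0, U=1, X=1, Z=2) weight 1/378
  (Y=1, V=0, W=1, U=1, X=1, Z=2) weight 1/189
  (Y=1, V=1, W=0, U=1, X=1, Z=2) weight 1/378
  (Y=1, V=1, W=1, U=1, X=1, Z=2) weight 1/189
  (Y=2, V=0, W=0, U=1, X=0, Z=1) weight 1/252
  (Y=2, V=0, W=0, U=1, X=2, Z=1) weight 1/378
  (Y=2, V=0, W=1, U=1, X=0, Z=1) weight 1/126
  (Y=2, V=0, W=1, U=1, X=2, Z=1) weight 1/189
  … 4 more
Group by Y:
  weight(Y=1) = 1/63
  weight(Y=2) = 5/126
Total weight = 1/63 + 5/126 = 1/18
P(Y=1 | obs) = 1/63 / 1/18 = 2/7
P(Y=2 | obs) = 5/126 / 1/18 = 5/7
argmax = 2

argmax_v P(Y = v | obs) = 2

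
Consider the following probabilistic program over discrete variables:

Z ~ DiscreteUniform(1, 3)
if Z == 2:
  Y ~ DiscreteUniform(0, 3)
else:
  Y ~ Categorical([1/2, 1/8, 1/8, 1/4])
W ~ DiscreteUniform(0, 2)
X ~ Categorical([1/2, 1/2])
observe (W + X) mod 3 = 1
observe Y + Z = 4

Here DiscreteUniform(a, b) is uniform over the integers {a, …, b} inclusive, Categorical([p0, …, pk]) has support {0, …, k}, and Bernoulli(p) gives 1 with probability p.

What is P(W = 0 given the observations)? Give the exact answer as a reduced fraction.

P(W = 0 | obs) = 1/2

Enumerate traces; 6 have nonzero weight after conditioning:
  (Z=1, Y=3, W=0, X=1) weight 1/72
  (Z=1, Y=3, W=1, X=0) weight 1/72
  (Z=2, Y=2, W=0, X=1) weight 1/72
  (Z=2, Y=2, W=1, X=0) weight 1/72
  (Z=3, Y=1, W=0, X=1) weight 1/144
  (Z=3, Y=1, W=1, X=0) weight 1/144
Group by W:
  weight(W=0) = 5/144
  weight(W=1) = 5/144
Total weight = 5/144 + 5/144 = 5/72
P(W=0 | obs) = 5/144 / 5/72 = 1/2
P(W=1 | obs) = 5/144 / 5/72 = 1/2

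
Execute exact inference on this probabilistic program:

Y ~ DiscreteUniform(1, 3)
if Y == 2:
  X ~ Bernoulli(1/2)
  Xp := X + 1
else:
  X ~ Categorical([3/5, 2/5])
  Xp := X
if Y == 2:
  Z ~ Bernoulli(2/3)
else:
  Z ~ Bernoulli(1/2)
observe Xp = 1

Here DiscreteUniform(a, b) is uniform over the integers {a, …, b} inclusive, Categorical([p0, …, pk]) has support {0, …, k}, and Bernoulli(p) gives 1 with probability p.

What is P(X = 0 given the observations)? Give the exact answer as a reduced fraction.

P(X = 0 | obs) = 5/13

Enumerate traces; 6 have nonzero weight after conditioning:
  (Y=1, X=1, Z=0) weight 1/15
  (Y=1, X=1, Z=1) weight 1/15
  (Y=2, X=0, Z=0) weight 1/18
  (Y=2, X=0, Z=1) weight 1/9
  (Y=3, X=1, Z=0) weight 1/15
  (Y=3, X=1, Z=1) weight 1/15
Group by X:
  weight(X=0) = 1/6
  weight(X=1) = 4/15
Total weight = 1/6 + 4/15 = 13/30
P(X=0 | obs) = 1/6 / 13/30 = 5/13
P(X=1 | obs) = 4/15 / 13/30 = 8/13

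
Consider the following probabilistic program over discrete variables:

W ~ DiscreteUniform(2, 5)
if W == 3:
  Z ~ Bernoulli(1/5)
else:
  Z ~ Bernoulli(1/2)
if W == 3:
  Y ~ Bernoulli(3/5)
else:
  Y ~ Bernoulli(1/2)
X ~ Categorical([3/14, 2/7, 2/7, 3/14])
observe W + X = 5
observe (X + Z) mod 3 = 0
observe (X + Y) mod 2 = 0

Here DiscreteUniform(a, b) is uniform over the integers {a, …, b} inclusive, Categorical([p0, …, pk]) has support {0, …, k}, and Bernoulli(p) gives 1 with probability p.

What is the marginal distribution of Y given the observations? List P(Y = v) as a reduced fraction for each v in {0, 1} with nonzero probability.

P(Y=0) = 107/182, P(Y=1) = 75/182

Enumerate traces; 3 have nonzero weight after conditioning:
  (W=2, Z=0, Y=1, X=3) weight 3/224
  (W=3, Z=1, Y=0, X=2) weight 1/175
  (W=5, Z=0, Y=0, X=0) weight 3/224
Group by Y:
  weight(Y=0) = 107/5600
  weight(Y=1) = 3/224
Total weight = 107/5600 + 3/224 = 13/400
P(Y=0 | obs) = 107/5600 / 13/400 = 107/182
P(Y=1 | obs) = 3/224 / 13/400 = 75/182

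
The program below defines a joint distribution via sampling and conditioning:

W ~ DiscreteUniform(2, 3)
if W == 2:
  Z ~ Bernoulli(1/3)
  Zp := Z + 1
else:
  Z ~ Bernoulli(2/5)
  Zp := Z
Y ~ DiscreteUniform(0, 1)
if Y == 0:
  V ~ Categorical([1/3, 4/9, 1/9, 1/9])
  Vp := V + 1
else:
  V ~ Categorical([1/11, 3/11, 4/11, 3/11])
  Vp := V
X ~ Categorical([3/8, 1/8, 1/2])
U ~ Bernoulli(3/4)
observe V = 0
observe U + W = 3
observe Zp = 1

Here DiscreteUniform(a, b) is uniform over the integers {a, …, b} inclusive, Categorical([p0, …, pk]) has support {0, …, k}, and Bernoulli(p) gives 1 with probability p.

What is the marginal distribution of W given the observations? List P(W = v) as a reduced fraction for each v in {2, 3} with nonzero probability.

Enumerate traces; 12 have nonzero weight after conditioning:
  (W=2, Z=0, Y=0, V=0, X=0, U=1) weight 1/64
  (W=2, Z=0, Y=0, V=0, X=1, U=1) weight 1/192
  (W=2, Z=0, Y=0, V=0, X=2, U=1) weight 1/48
  (W=2, Z=0, Y=1, V=0, X=0, U=1) weight 3/704
  (W=2, Z=0, Y=1, V=0, X=1, U=1) weight 1/704
  (W=2, Z=0, Y=1, V=0, X=2, U=1) weight 1/176
  (W=3, Z=1, Y=0, V=0, X=0, U=0) weight 1/320
  (W=3, Z=1, Y=0, V=0, X=1, U=0) weight 1/960
  … 4 more
Group by W:
  weight(W=2) = 7/132
  weight(W=3) = 7/660
Total weight = 7/132 + 7/660 = 7/110
P(W=2 | obs) = 7/132 / 7/110 = 5/6
P(W=3 | obs) = 7/660 / 7/110 = 1/6

P(W=2) = 5/6, P(W=3) = 1/6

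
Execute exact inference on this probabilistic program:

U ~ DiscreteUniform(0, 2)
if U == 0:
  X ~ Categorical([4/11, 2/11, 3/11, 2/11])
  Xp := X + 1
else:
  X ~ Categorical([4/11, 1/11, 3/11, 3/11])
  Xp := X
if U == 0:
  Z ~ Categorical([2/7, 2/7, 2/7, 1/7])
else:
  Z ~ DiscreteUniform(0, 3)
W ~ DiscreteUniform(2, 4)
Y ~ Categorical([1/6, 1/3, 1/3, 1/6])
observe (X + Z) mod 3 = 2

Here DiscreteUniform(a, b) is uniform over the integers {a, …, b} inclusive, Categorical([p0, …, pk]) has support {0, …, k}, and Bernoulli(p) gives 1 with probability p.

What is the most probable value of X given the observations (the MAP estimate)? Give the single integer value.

Enumerate traces; 180 have nonzero weight after conditioning:
  (U=0, X=0, Z=2, W=2, Y=0) weight 4/2079
  (U=0, X=0, Z=2, W=2, Y=1) weight 8/2079
  (U=0, X=0, Z=2, W=2, Y=2) weight 8/2079
  (U=0, X=0, Z=2, W=2, Y=3) weight 4/2079
  (U=0, X=0, Z=2, W=3, Y=0) weight 4/2079
  (U=0, X=0, Z=2, W=3, Y=1) weight 8/2079
  (U=0, X=0, Z=2, W=3, Y=2) weight 8/2079
  (U=0, X=0, Z=2, W=3, Y=3) weight 4/2079
  (U=0, X=1, Z=1, W=2, Y=0) weight 2/2079
  (U=0, X=2, Z=0, W=2, Y=0) weight 1/693
  … 170 more
Group by X:
  weight(X=0) = 2/21
  weight(X=1) = 5/154
  weight(X=2) = 10/77
  weight(X=3) = 29/462
Total weight = 2/21 + 5/154 + 10/77 + 29/462 = 74/231
P(X=0 | obs) = 2/21 / 74/231 = 11/37
P(X=1 | obs) = 5/154 / 74/231 = 15/148
P(X=2 | obs) = 10/77 / 74/231 = 15/37
P(X=3 | obs) = 29/462 / 74/231 = 29/148
argmax = 2

argmax_v P(X = v | obs) = 2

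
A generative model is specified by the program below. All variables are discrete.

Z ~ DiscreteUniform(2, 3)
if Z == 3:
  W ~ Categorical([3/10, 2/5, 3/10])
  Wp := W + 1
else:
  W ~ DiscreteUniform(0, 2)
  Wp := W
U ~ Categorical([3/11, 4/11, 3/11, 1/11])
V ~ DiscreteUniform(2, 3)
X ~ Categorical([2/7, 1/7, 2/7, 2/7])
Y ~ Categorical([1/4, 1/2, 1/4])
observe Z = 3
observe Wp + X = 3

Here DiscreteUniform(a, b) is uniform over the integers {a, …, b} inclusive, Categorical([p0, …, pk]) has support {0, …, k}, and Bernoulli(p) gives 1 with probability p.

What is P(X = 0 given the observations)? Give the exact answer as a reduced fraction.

P(X = 0 | obs) = 3/8

Enumerate traces; 72 have nonzero weight after conditioning:
  (Z=3, W=0, U=0, V=2, X=2, Y=0) weight 9/6160
  (Z=3, W=0, U=0, V=2, X=2, Y=1) weight 9/3080
  (Z=3, W=0, U=0, V=2, X=2, Y=2) weight 9/6160
  (Z=3, W=0, U=0, V=3, X=2, Y=0) weight 9/6160
  (Z=3, W=0, U=0, V=3, X=2, Y=1) weight 9/3080
  (Z=3, W=0, U=0, V=3, X=2, Y=2) weight 9/6160
  (Z=3, W=0, U=1, V=2, X=2, Y=0) weight 3/1540
  (Z=3, W=0, U=1, V=2, X=2, Y=1) weight 3/770
  (Z=3, W=1, U=0, V=2, X=1, Y=0) weight 3/3080
  (Z=3, W=2, U=0, V=2, X=0, Y=0) weight 9/6160
  … 62 more
Group by X:
  weight(X=0) = 3/70
  weight(X=1) = 1/35
  weight(X=2) = 3/70
Total weight = 3/70 + 1/35 + 3/70 = 4/35
P(X=0 | obs) = 3/70 / 4/35 = 3/8
P(X=1 | obs) = 1/35 / 4/35 = 1/4
P(X=2 | obs) = 3/70 / 4/35 = 3/8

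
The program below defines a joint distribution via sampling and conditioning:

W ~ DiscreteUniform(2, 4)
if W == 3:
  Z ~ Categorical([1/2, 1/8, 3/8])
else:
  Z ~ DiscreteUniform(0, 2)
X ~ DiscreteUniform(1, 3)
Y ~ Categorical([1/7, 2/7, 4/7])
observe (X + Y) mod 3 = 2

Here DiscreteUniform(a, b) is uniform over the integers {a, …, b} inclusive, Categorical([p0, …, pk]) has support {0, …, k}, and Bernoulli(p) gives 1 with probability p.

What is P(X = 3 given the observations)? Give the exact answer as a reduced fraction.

P(X = 3 | obs) = 4/7

Enumerate traces; 27 have nonzero weight after conditioning:
  (W=2, Z=0, X=1, Y=1) weight 2/189
  (W=2, Z=0, X=2, Y=0) weight 1/189
  (W=2, Z=0, X=3, Y=2) weight 4/189
  (W=2, Z=1, X=1, Y=1) weight 2/189
  (W=2, Z=1, X=2, Y=0) weight 1/189
  (W=2, Z=1, X=3, Y=2) weight 4/189
  (W=2, Z=2, X=1, Y=1) weight 2/189
  (W=2, Z=2, X=2, Y=0) weight 1/189
  … 19 more
Group by X:
  weight(X=1) = 2/21
  weight(X=2) = 1/21
  weight(X=3) = 4/21
Total weight = 2/21 + 1/21 + 4/21 = 1/3
P(X=1 | obs) = 2/21 / 1/3 = 2/7
P(X=2 | obs) = 1/21 / 1/3 = 1/7
P(X=3 | obs) = 4/21 / 1/3 = 4/7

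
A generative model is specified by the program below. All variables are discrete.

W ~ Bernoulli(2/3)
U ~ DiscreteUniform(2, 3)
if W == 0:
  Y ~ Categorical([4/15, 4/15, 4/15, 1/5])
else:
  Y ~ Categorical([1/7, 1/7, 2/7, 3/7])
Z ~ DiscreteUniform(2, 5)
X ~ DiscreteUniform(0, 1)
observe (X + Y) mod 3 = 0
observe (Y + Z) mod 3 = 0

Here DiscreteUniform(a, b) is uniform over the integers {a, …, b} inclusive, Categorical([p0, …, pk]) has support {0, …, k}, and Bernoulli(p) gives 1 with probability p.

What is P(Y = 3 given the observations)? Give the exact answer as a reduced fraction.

P(Y = 3 | obs) = 111/257

Enumerate traces; 12 have nonzero weight after conditioning:
  (W=0, U=2, Y=0, Z=3, X=0) weight 1/180
  (W=0, U=2, Y=2, Z=4, X=1) weight 1/180
  (W=0, U=2, Y=3, Z=3, X=0) weight 1/240
  (W=0, U=3, Y=0, Z=3, X=0) weight 1/180
  (W=0, U=3, Y=2, Z=4, X=1) weight 1/180
  (W=0, U=3, Y=3, Z=3, X=0) weight 1/240
  (W=1, U=2, Y=0, Z=3, X=0) weight 1/168
  (W=1, U=2, Y=2, Z=4, X=1) weight 1/84
  … 4 more
Group by Y:
  weight(Y=0) = 29/1260
  weight(Y=2) = 11/315
  weight(Y=3) = 37/840
Total weight = 29/1260 + 11/315 + 37/840 = 257/2520
P(Y=0 | obs) = 29/1260 / 257/2520 = 58/257
P(Y=2 | obs) = 11/315 / 257/2520 = 88/257
P(Y=3 | obs) = 37/840 / 257/2520 = 111/257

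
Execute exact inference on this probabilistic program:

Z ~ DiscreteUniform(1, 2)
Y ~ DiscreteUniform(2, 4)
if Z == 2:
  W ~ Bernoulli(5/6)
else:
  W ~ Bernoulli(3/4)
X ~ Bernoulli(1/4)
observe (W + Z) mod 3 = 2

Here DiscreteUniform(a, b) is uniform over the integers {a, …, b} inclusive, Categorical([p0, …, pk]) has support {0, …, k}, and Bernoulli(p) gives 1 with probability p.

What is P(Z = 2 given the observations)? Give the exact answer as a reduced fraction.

Enumerate traces; 12 have nonzero weight after conditioning:
  (Z=1, Y=2, W=1, X=0) weight 3/32
  (Z=1, Y=2, W=1, X=1) weight 1/32
  (Z=1, Y=3, W=1, X=0) weight 3/32
  (Z=1, Y=3, W=1, X=1) weight 1/32
  (Z=1, Y=4, W=1, X=0) weight 3/32
  (Z=1, Y=4, W=1, X=1) weight 1/32
  (Z=2, Y=2, W=0, X=0) weight 1/48
  (Z=2, Y=2, W=0, X=1) weight 1/144
  … 4 more
Group by Z:
  weight(Z=1) = 3/8
  weight(Z=2) = 1/12
Total weight = 3/8 + 1/12 = 11/24
P(Z=1 | obs) = 3/8 / 11/24 = 9/11
P(Z=2 | obs) = 1/12 / 11/24 = 2/11

P(Z = 2 | obs) = 2/11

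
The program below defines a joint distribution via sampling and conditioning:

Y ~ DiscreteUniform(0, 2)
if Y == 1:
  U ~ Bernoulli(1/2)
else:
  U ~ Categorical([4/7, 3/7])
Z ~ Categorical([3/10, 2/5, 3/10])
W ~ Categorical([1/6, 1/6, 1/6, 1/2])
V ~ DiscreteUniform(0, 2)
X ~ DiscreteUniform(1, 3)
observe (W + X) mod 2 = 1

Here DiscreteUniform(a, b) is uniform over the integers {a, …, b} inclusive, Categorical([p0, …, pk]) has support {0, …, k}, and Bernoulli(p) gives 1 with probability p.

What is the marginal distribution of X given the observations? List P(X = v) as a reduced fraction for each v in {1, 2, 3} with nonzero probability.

Enumerate traces; 324 have nonzero weight after conditioning:
  (Y=0, U=0, Z=0, W=0, V=0, X=1) weight 1/945
  (Y=0, U=0, Z=0, W=0, V=0, X=3) weight 1/945
  (Y=0, U=0, Z=0, W=0, V=1, X=1) weight 1/945
  (Y=0, U=0, Z=0, W=0, V=1, X=3) weight 1/945
  (Y=0, U=0, Z=0, W=0, V=2, X=1) weight 1/945
  (Y=0, U=0, Z=0, W=0, V=2, X=3) weight 1/945
  (Y=0, U=0, Z=0, W=1, V=0, X=2) weight 1/945
  (Y=0, U=0, Z=0, W=1, V=1, X=2) weight 1/945
  … 316 more
Group by X:
  weight(X=1) = 1/9
  weight(X=2) = 2/9
  weight(X=3) = 1/9
Total weight = 1/9 + 2/9 + 1/9 = 4/9
P(X=1 | obs) = 1/9 / 4/9 = 1/4
P(X=2 | obs) = 2/9 / 4/9 = 1/2
P(X=3 | obs) = 1/9 / 4/9 = 1/4

P(X=1) = 1/4, P(X=2) = 1/2, P(X=3) = 1/4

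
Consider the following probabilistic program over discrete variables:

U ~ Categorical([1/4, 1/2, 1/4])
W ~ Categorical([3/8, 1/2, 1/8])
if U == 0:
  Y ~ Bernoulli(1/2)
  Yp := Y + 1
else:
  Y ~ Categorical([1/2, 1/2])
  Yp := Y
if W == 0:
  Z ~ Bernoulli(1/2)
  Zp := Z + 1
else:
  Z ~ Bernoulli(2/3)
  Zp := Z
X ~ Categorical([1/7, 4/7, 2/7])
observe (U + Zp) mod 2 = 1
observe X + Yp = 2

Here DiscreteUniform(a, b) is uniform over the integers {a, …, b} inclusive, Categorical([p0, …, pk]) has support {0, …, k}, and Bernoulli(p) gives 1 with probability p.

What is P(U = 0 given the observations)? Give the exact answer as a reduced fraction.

P(U = 0 | obs) = 145/547

Enumerate traces; 18 have nonzero weight after conditioning:
  (U=0, W=0, Y=0, Z=0, X=1) weight 3/224
  (U=0, W=0, Y=1, Z=0, X=0) weight 3/896
  (U=0, W=1, Y=0, Z=1, X=1) weight 1/42
  (U=0, W=1, Y=1, Z=1, X=0) weight 1/168
  (U=0, W=2, Y=0, Z=1, X=1) weight 1/168
  (U=0, W=2, Y=1, Z=1, X=0) weight 1/672
  (U=1, W=0, Y=0, Z=1, X=2) weight 3/224
  (U=1, W=0, Y=1, Z=1, X=1) weight 3/112
  (U=2, W=0, Y=0, Z=0, X=2) weight 3/448
  … 9 more
Group by U:
  weight(U=0) = 145/2688
  weight(U=1) = 19/224
  weight(U=2) = 29/448
Total weight = 145/2688 + 19/224 + 29/448 = 547/2688
P(U=0 | obs) = 145/2688 / 547/2688 = 145/547
P(U=1 | obs) = 19/224 / 547/2688 = 228/547
P(U=2 | obs) = 29/448 / 547/2688 = 174/547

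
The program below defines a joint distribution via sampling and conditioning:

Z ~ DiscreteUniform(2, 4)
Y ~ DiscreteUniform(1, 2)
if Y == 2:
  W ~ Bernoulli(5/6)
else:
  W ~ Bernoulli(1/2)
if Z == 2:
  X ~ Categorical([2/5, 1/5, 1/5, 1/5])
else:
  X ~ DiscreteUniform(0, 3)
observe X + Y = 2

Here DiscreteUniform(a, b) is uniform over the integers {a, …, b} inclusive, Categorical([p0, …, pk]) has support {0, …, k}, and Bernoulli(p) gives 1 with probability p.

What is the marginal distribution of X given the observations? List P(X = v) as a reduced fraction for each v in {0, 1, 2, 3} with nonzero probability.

P(X=0) = 9/16, P(X=1) = 7/16

Enumerate traces; 12 have nonzero weight after conditioning:
  (Z=2, Y=1, W=0, X=1) weight 1/60
  (Z=2, Y=1, W=1, X=1) weight 1/60
  (Z=2, Y=2, W=0, X=0) weight 1/90
  (Z=2, Y=2, W=1, X=0) weight 1/18
  (Z=3, Y=1, W=0, X=1) weight 1/48
  (Z=3, Y=1, W=1, X=1) weight 1/48
  (Z=3, Y=2, W=0, X=0) weight 1/144
  (Z=3, Y=2, W=1, X=0) weight 5/144
  … 4 more
Group by X:
  weight(X=0) = 3/20
  weight(X=1) = 7/60
Total weight = 3/20 + 7/60 = 4/15
P(X=0 | obs) = 3/20 / 4/15 = 9/16
P(X=1 | obs) = 7/60 / 4/15 = 7/16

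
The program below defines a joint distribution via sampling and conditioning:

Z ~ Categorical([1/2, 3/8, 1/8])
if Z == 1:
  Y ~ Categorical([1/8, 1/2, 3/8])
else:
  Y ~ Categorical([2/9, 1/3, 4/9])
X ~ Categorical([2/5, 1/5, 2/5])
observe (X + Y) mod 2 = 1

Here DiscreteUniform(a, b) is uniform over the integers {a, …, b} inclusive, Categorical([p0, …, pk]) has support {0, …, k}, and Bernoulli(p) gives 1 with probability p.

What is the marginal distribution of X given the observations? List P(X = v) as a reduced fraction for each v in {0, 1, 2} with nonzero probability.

P(X=0) = 38/105, P(X=1) = 29/105, P(X=2) = 38/105

Enumerate traces; 12 have nonzero weight after conditioning:
  (Z=0, Y=0, X=1) weight 1/45
  (Z=0, Y=1, X=0) weight 1/15
  (Z=0, Y=1, X=2) weight 1/15
  (Z=0, Y=2, X=1) weight 2/45
  (Z=1, Y=0, X=1) weight 3/320
  (Z=1, Y=1, X=0) weight 3/40
  (Z=1, Y=1, X=2) weight 3/40
  (Z=1, Y=2, X=1) weight 9/320
  … 4 more
Group by X:
  weight(X=0) = 19/120
  weight(X=1) = 29/240
  weight(X=2) = 19/120
Total weight = 19/120 + 29/240 + 19/120 = 7/16
P(X=0 | obs) = 19/120 / 7/16 = 38/105
P(X=1 | obs) = 29/240 / 7/16 = 29/105
P(X=2 | obs) = 19/120 / 7/16 = 38/105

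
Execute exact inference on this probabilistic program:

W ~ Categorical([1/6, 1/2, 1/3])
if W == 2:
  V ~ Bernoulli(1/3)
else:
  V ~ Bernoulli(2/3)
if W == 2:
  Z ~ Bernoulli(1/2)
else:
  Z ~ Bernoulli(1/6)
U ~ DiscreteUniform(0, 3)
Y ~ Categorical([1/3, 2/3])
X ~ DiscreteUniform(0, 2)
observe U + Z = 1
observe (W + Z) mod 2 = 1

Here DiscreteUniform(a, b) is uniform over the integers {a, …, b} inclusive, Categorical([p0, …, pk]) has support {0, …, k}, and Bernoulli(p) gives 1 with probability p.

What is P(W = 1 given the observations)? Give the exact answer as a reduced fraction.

P(W = 1 | obs) = 15/22

Enumerate traces; 36 have nonzero weight after conditioning:
  (W=0, V=0, Z=1, U=0, Y=0, X=0) weight 1/3888
  (W=0, V=0, Z=1, U=0, Y=0, X=1) weight 1/3888
  (W=0, V=0, Z=1, U=0, Y=0, X=2) weight 1/3888
  (W=0, V=0, Z=1, U=0, Y=1, X=0) weight 1/1944
  (W=0, V=0, Z=1, U=0, Y=1, X=1) weight 1/1944
  (W=0, V=0, Z=1, U=0, Y=1, X=2) weight 1/1944
  (W=0, V=1, Z=1, U=0, Y=0, X=0) weight 1/1944
  (W=0, V=1, Z=1, U=0, Y=0, X=1) weight 1/1944
  (W=1, V=0, Z=0, U=1, Y=0, X=0) weight 5/1296
  (W=2, V=0, Z=1, U=0, Y=0, X=0) weight 1/324
  … 26 more
Group by W:
  weight(W=0) = 1/144
  weight(W=1) = 5/48
  weight(W=2) = 1/24
Total weight = 1/144 + 5/48 + 1/24 = 11/72
P(W=0 | obs) = 1/144 / 11/72 = 1/22
P(W=1 | obs) = 5/48 / 11/72 = 15/22
P(W=2 | obs) = 1/24 / 11/72 = 3/11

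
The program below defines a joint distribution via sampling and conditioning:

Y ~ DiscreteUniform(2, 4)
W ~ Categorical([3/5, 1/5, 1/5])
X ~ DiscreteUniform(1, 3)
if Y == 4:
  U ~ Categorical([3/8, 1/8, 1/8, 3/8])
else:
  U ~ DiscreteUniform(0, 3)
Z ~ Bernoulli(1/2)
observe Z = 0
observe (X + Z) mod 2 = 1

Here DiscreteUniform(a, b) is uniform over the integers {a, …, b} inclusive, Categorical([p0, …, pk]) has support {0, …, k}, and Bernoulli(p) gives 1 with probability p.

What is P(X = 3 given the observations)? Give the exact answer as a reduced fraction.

Enumerate traces; 72 have nonzero weight after conditioning:
  (Y=2, W=0, X=1, U=0, Z=0) weight 1/120
  (Y=2, W=0, X=1, U=1, Z=0) weight 1/120
  (Y=2, W=0, X=1, U=2, Z=0) weight 1/120
  (Y=2, W=0, X=1, U=3, Z=0) weight 1/120
  (Y=2, W=0, X=3, U=0, Z=0) weight 1/120
  (Y=2, W=0, X=3, U=1, Z=0) weight 1/120
  (Y=2, W=0, X=3, U=2, Z=0) weight 1/120
  (Y=2, W=0, X=3, U=3, Z=0) weight 1/120
  … 64 more
Group by X:
  weight(X=1) = 1/6
  weight(X=3) = 1/6
Total weight = 1/6 + 1/6 = 1/3
P(X=1 | obs) = 1/6 / 1/3 = 1/2
P(X=3 | obs) = 1/6 / 1/3 = 1/2

P(X = 3 | obs) = 1/2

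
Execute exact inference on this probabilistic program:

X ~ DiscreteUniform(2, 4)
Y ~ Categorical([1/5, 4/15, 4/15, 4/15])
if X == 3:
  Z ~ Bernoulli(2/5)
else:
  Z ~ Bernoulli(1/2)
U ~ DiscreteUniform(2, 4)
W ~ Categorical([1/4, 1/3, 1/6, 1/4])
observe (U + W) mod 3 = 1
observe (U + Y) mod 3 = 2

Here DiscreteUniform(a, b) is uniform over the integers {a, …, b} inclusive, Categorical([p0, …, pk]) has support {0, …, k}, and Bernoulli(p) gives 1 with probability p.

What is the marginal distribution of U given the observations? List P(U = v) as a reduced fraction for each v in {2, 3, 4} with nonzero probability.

P(U=2) = 7/27, P(U=3) = 8/27, P(U=4) = 4/9

Enumerate traces; 30 have nonzero weight after conditioning:
  (X=2, Y=0, Z=0, U=2, W=2) weight 1/540
  (X=2, Y=0, Z=1, U=2, W=2) weight 1/540
  (X=2, Y=1, Z=0, U=4, W=0) weight 1/270
  (X=2, Y=1, Z=0, U=4, W=3) weight 1/270
  (X=2, Y=1, Z=1, U=4, W=0) weight 1/270
  (X=2, Y=1, Z=1, U=4, W=3) weight 1/270
  (X=2, Y=2, Z=0, U=3, W=1) weight 2/405
  (X=2, Y=2, Z=1, U=3, W=1) weight 2/405
  … 22 more
Group by U:
  weight(U=2) = 7/270
  weight(U=3) = 4/135
  weight(U=4) = 2/45
Total weight = 7/270 + 4/135 + 2/45 = 1/10
P(U=2 | obs) = 7/270 / 1/10 = 7/27
P(U=3 | obs) = 4/135 / 1/10 = 8/27
P(U=4 | obs) = 2/45 / 1/10 = 4/9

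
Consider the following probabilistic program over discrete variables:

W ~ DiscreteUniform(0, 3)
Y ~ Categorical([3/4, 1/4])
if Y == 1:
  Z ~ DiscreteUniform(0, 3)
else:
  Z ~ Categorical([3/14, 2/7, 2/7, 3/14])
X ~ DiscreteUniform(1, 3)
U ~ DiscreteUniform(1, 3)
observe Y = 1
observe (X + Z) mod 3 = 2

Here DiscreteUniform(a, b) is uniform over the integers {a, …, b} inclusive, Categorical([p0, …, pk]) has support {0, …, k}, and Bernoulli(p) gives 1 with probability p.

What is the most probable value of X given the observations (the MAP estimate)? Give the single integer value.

Enumerate traces; 48 have nonzero weight after conditioning:
  (W=0, Y=1, Z=0, X=2, U=1) weight 1/576
  (W=0, Y=1, Z=0, X=2, U=2) weight 1/576
  (W=0, Y=1, Z=0, X=2, U=3) weight 1/576
  (W=0, Y=1, Z=1, X=1, U=1) weight 1/576
  (W=0, Y=1, Z=1, X=1, U=2) weight 1/576
  (W=0, Y=1, Z=1, X=1, U=3) weight 1/576
  (W=0, Y=1, Z=2, X=3, U=1) weight 1/576
  (W=0, Y=1, Z=2, X=3, U=2) weight 1/576
  … 40 more
Group by X:
  weight(X=1) = 1/48
  weight(X=2) = 1/24
  weight(X=3) = 1/48
Total weight = 1/48 + 1/24 + 1/48 = 1/12
P(X=1 | obs) = 1/48 / 1/12 = 1/4
P(X=2 | obs) = 1/24 / 1/12 = 1/2
P(X=3 | obs) = 1/48 / 1/12 = 1/4
argmax = 2

argmax_v P(X = v | obs) = 2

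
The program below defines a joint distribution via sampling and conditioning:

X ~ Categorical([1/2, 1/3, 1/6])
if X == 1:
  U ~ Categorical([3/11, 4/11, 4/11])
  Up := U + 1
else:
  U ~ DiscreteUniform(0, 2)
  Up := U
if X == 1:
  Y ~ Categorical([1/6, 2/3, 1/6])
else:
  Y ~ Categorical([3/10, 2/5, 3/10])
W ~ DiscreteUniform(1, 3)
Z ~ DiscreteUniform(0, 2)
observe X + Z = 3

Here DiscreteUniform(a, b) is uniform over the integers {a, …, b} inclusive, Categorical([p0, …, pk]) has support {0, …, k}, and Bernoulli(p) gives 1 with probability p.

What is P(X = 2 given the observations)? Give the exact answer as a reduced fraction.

Enumerate traces; 54 have nonzero weight after conditioning:
  (X=1, U=0, Y=0, W=1, Z=2) weight 1/594
  (X=1, U=0, Y=0, W=2, Z=2) weight 1/594
  (X=1, U=0, Y=0, W=3, Z=2) weight 1/594
  (X=1, U=0, Y=1, W=1, Z=2) weight 2/297
  (X=1, U=0, Y=1, W=2, Z=2) weight 2/297
  (X=1, U=0, Y=1, W=3, Z=2) weight 2/297
  (X=1, U=0, Y=2, W=1, Z=2) weight 1/594
  (X=1, U=0, Y=2, W=2, Z=2) weight 1/594
  (X=2, U=0, Y=0, W=1, Z=1) weight 1/540
  … 45 more
Group by X:
  weight(X=1) = 1/9
  weight(X=2) = 1/18
Total weight = 1/9 + 1/18 = 1/6
P(X=1 | obs) = 1/9 / 1/6 = 2/3
P(X=2 | obs) = 1/18 / 1/6 = 1/3

P(X = 2 | obs) = 1/3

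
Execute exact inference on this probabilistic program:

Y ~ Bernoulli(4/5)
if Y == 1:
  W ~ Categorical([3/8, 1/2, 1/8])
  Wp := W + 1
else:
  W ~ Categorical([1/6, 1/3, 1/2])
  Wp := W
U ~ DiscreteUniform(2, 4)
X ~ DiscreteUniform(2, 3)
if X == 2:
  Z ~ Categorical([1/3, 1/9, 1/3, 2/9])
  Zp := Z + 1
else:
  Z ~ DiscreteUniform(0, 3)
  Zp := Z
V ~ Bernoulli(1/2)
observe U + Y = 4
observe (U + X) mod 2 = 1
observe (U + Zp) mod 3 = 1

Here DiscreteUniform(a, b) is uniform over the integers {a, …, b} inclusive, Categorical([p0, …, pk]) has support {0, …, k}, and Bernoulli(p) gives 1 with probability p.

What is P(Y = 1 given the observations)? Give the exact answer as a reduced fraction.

P(Y = 1 | obs) = 40/49

Enumerate traces; 24 have nonzero weight after conditioning:
  (Y=0, W=0, U=4, X=3, Z=0, V=0) weight 1/1440
  (Y=0, W=0, U=4, X=3, Z=0, V=1) weight 1/1440
  (Y=0, W=0, U=4, X=3, Z=3, V=0) weight 1/1440
  (Y=0, W=0, U=4, X=3, Z=3, V=1) weight 1/1440
  (Y=0, W=1, U=4, X=3, Z=0, V=0) weight 1/720
  (Y=0, W=1, U=4, X=3, Z=0, V=1) weight 1/720
  (Y=0, W=1, U=4, X=3, Z=3, V=0) weight 1/720
  (Y=0, W=1, U=4, X=3, Z=3, V=1) weight 1/720
  (Y=1, W=0, U=3, X=2, Z=0, V=0) weight 1/120
  … 15 more
Group by Y:
  weight(Y=0) = 1/60
  weight(Y=1) = 2/27
Total weight = 1/60 + 2/27 = 49/540
P(Y=0 | obs) = 1/60 / 49/540 = 9/49
P(Y=1 | obs) = 2/27 / 49/540 = 40/49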